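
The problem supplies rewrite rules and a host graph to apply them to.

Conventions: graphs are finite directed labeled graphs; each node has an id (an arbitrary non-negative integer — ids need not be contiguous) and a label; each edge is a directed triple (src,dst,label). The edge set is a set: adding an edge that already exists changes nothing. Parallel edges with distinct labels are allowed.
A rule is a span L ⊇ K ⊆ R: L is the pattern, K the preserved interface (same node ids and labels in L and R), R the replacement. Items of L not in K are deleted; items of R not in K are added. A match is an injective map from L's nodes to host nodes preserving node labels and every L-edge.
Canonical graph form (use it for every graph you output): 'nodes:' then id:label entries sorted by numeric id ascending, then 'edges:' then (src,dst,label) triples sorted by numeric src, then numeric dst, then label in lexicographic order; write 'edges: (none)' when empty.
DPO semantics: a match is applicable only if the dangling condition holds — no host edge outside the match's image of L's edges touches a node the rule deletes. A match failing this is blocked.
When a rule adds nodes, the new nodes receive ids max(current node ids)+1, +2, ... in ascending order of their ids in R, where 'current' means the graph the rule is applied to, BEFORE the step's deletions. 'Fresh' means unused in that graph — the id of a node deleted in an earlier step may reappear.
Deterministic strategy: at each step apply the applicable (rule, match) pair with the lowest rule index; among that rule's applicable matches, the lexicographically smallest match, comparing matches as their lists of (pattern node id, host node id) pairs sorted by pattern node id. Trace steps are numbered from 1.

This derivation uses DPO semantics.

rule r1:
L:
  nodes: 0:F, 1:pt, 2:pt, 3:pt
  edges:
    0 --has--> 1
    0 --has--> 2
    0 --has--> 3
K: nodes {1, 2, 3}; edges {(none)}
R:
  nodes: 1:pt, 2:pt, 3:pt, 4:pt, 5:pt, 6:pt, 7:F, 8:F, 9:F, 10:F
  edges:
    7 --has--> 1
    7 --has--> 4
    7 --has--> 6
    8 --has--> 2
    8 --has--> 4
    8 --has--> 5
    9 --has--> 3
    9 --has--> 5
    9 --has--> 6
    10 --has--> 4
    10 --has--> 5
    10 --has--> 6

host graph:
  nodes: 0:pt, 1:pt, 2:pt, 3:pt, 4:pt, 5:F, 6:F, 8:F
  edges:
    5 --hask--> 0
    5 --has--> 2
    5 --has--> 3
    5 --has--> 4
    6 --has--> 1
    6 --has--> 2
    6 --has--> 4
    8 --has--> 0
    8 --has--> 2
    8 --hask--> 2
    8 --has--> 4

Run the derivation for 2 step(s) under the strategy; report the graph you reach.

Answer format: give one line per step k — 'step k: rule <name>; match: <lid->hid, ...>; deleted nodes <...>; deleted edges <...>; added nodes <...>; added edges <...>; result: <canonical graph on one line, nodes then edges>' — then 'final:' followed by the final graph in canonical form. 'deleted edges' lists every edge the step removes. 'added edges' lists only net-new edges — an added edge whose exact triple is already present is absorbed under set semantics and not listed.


step 1: rule r1; match: 0->6, 1->1, 2->2, 3->4; deleted nodes 6; deleted edges (6,1,has); (6,2,has); (6,4,has); added nodes 9, 10, 11, 12, 13, 14, 15; added edges (12,1,has); (12,9,has); (12,11,has); (13,2,has); (13,9,has); (13,10,has); (14,4,has); (14,10,has); (14,11,has); (15,9,has); (15,10,has); (15,11,has); result: nodes: 0:pt, 1:pt, 2:pt, 3:pt, 4:pt, 5:F, 8:F, 9:pt, 10:pt, 11:pt, 12:F, 13:F, 14:F, 15:F edges: (5,0,hask); (5,2,has); (5,3,has); (5,4,has); (8,0,has); (8,2,has); (8,2,hask); (8,4,has); (12,1,has); (12,9,has); (12,11,has); (13,2,has); (13,9,has); (13,10,has); (14,4,has); (14,10,has); (14,11,has); (15,9,has); (15,10,has); (15,11,has)
step 2: rule r1; match: 0->12, 1->1, 2->9, 3->11; deleted nodes 12; deleted edges (12,1,has); (12,9,has); (12,11,has); added nodes 16, 17, 18, 19, 20, 21, 22; added edges (19,1,has); (19,16,has); (19,18,has); (20,9,has); (20,16,has); (20,17,has); (21,11,has); (21,17,has); (21,18,has); (22,16,has); (22,17,has); (22,18,has); result: nodes: 0:pt, 1:pt, 2:pt, 3:pt, 4:pt, 5:F, 8:F, 9:pt, 10:pt, 11:pt, 13:F, 14:F, 15:F, 16:pt, 17:pt, 18:pt, 19:F, 20:F, 21:F, 22:F edges: (5,0,hask); (5,2,has); (5,3,has); (5,4,has); (8,0,has); (8,2,has); (8,2,hask); (8,4,has); (13,2,has); (13,9,has); (13,10,has); (14,4,has); (14,10,has); (14,11,has); (15,9,has); (15,10,has); (15,11,has); (19,1,has); (19,16,has); (19,18,has); (20,9,has); (20,16,has); (20,17,has); (21,11,has); (21,17,has); (21,18,has); (22,16,has); (22,17,has); (22,18,has)
final:
nodes: 0:pt, 1:pt, 2:pt, 3:pt, 4:pt, 5:F, 8:F, 9:pt, 10:pt, 11:pt, 13:F, 14:F, 15:F, 16:pt, 17:pt, 18:pt, 19:F, 20:F, 21:F, 22:F
edges: (5,0,hask); (5,2,has); (5,3,has); (5,4,has); (8,0,has); (8,2,has); (8,2,hask); (8,4,has); (13,2,has); (13,9,has); (13,10,has); (14,4,has); (14,10,has); (14,11,has); (15,9,has); (15,10,has); (15,11,has); (19,1,has); (19,16,has); (19,18,has); (20,9,has); (20,16,has); (20,17,has); (21,11,has); (21,17,has); (21,18,has); (22,16,has); (22,17,has); (22,18,has)


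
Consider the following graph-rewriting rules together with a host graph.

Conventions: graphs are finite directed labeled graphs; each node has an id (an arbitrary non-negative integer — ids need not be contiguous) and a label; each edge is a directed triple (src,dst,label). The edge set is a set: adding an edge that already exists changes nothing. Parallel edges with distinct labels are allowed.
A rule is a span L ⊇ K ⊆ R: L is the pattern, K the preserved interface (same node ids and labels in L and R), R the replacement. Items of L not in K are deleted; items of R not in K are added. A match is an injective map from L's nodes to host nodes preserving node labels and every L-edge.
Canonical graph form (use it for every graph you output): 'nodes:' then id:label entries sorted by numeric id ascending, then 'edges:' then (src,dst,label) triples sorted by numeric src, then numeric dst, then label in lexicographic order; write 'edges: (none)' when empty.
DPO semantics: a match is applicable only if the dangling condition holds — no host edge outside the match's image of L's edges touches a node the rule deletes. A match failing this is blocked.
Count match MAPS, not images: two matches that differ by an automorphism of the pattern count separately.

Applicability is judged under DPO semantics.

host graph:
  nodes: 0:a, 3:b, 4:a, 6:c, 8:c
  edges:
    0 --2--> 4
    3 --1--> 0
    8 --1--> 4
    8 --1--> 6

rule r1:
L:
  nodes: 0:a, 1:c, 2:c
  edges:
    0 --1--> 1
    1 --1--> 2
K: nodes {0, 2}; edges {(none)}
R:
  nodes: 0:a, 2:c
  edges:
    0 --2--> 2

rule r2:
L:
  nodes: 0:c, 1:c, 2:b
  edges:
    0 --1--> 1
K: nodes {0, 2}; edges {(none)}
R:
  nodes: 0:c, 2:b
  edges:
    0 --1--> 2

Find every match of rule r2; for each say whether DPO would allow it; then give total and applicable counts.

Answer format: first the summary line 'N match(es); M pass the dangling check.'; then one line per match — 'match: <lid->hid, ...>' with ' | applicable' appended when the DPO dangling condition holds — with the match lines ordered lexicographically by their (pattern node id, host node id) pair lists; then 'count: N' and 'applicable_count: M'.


1 match(es); 1 pass the dangling check.
match: 0->8, 1->6, 2->3 | applicable
count: 1
applicable_count: 1


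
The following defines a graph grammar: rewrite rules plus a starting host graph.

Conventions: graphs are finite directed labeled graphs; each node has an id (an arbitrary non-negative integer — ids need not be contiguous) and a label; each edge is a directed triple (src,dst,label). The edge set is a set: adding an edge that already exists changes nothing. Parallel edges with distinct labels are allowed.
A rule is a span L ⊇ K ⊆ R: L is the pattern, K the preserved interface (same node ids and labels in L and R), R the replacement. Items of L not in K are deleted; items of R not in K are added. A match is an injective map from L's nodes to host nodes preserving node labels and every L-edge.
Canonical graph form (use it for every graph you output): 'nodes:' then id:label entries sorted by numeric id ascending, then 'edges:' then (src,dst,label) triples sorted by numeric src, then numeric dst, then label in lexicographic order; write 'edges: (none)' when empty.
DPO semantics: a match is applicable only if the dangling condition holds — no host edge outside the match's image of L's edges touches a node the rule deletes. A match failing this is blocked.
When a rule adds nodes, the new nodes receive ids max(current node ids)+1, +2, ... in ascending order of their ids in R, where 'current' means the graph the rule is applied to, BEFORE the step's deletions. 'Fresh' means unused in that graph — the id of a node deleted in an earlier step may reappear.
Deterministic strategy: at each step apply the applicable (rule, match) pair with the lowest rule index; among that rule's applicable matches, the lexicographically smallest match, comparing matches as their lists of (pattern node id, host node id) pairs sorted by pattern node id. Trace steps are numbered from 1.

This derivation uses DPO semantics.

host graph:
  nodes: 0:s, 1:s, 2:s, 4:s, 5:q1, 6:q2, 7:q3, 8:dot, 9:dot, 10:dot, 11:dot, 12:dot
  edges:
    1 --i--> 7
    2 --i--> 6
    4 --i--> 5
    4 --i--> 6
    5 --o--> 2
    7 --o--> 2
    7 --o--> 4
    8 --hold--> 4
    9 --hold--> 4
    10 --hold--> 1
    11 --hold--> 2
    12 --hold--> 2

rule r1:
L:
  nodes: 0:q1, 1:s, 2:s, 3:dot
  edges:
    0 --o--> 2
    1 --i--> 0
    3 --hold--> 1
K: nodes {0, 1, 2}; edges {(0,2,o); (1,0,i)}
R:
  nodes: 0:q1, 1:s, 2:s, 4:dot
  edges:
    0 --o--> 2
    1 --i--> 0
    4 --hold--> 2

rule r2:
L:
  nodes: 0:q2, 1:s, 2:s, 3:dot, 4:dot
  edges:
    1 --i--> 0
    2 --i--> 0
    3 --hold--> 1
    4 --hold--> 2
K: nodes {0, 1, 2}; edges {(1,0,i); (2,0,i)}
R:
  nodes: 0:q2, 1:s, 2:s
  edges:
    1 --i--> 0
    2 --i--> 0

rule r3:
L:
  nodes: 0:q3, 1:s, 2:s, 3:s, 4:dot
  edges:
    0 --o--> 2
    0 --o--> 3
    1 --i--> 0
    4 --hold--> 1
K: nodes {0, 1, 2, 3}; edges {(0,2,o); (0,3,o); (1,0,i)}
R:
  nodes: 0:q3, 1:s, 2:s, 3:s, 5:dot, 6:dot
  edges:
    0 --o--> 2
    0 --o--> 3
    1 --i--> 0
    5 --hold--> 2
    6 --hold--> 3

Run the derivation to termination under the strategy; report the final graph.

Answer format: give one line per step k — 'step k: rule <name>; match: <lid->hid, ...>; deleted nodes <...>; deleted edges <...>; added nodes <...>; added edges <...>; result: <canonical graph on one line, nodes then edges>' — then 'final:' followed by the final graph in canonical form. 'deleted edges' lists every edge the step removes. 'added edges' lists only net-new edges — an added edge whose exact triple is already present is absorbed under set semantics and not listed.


step 1: rule r1; match: 0->5, 1->4, 2->2, 3->8; deleted nodes 8; deleted edges (8,4,hold); added nodes 13; added edges (13,2,hold); result: nodes: 0:s, 1:s, 2:s, 4:s, 5:q1, 6:q2, 7:q3, 9:dot, 10:dot, 11:dot, 12:dot, 13:dot edges: (1,7,i); (2,6,i); (4,5,i); (4,6,i); (5,2,o); (7,2,o); (7,4,o); (9,4,hold); (10,1,hold); (11,2,hold); (12,2,hold); (13,2,hold)
step 2: rule r1; match: 0->5, 1->4, 2->2, 3->9; deleted nodes 9; deleted edges (9,4,hold); added nodes 14; added edges (14,2,hold); result: nodes: 0:s, 1:s, 2:s, 4:s, 5:q1, 6:q2, 7:q3, 10:dot, 11:dot, 12:dot, 13:dot, 14:dot edges: (1,7,i); (2,6,i); (4,5,i); (4,6,i); (5,2,o); (7,2,o); (7,4,o); (10,1,hold); (11,2,hold); (12,2,hold); (13,2,hold); (14,2,hold)
step 3: rule r3; match: 0->7, 1->1, 2->2, 3->4, 4->10; deleted nodes 10; deleted edges (10,1,hold); added nodes 15, 16; added edges (15,2,hold); (16,4,hold); result: nodes: 0:s, 1:s, 2:s, 4:s, 5:q1, 6:q2, 7:q3, 11:dot, 12:dot, 13:dot, 14:dot, 15:dot, 16:dot edges: (1,7,i); (2,6,i); (4,5,i); (4,6,i); (5,2,o); (7,2,o); (7,4,o); (11,2,hold); (12,2,hold); (13,2,hold); (14,2,hold); (15,2,hold); (16,4,hold)
step 4: rule r1; match: 0->5, 1->4, 2->2, 3->16; deleted nodes 16; deleted edges (16,4,hold); added nodes 17; added edges (17,2,hold); result: nodes: 0:s, 1:s, 2:s, 4:s, 5:q1, 6:q2, 7:q3, 11:dot, 12:dot, 13:dot, 14:dot, 15:dot, 17:dot edges: (1,7,i); (2,6,i); (4,5,i); (4,6,i); (5,2,o); (7,2,o); (7,4,o); (11,2,hold); (12,2,hold); (13,2,hold); (14,2,hold); (15,2,hold); (17,2,hold)
final:
nodes: 0:s, 1:s, 2:s, 4:s, 5:q1, 6:q2, 7:q3, 11:dot, 12:dot, 13:dot, 14:dot, 15:dot, 17:dot
edges: (1,7,i); (2,6,i); (4,5,i); (4,6,i); (5,2,o); (7,2,o); (7,4,o); (11,2,hold); (12,2,hold); (13,2,hold); (14,2,hold); (15,2,hold); (17,2,hold)


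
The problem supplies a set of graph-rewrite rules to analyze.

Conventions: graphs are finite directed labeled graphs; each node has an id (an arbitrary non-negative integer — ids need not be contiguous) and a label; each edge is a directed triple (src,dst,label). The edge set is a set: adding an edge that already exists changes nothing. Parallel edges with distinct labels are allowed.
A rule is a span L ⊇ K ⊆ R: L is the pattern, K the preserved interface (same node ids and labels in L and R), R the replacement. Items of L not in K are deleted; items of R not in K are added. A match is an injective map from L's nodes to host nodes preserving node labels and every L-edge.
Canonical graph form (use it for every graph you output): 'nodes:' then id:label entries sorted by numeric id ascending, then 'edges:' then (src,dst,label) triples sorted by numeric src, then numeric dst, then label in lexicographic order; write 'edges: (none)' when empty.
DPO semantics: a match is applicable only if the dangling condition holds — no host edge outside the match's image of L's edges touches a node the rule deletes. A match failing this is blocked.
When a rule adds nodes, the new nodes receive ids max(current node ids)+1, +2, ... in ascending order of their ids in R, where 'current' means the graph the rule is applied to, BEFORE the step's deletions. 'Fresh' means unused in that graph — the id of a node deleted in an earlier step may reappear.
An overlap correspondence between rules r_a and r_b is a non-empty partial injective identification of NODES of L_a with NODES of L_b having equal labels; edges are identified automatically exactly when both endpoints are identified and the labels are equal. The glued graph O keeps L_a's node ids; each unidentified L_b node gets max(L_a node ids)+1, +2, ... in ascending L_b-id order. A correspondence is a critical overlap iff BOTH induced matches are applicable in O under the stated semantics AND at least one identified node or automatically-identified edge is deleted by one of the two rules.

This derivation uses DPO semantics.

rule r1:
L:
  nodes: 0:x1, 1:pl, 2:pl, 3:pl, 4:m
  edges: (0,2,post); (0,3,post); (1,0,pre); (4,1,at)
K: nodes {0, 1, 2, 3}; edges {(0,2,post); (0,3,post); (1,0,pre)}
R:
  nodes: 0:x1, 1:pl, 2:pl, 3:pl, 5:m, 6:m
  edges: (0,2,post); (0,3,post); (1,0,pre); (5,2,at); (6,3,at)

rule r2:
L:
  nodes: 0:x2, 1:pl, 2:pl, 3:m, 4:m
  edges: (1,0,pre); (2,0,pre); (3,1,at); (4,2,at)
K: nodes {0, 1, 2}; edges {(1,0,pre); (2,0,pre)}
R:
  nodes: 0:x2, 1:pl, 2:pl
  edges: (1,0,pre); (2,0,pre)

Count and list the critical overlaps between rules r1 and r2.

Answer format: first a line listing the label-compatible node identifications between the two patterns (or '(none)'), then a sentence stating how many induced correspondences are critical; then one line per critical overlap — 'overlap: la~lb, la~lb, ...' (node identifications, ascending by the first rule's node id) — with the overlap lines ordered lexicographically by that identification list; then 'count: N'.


label-compatible node identifications between L(r1) and L(r2): 1~1, 1~2, 2~1, 2~2, 3~1, 3~2, 4~3, 4~4
6 of the induced correspondences are critical overlaps of r1 and r2.
overlap: 1~1, 2~2, 4~3
overlap: 1~1, 3~2, 4~3
overlap: 1~1, 4~3
overlap: 1~2, 2~1, 4~4
overlap: 1~2, 3~1, 4~4
overlap: 1~2, 4~4
count: 6


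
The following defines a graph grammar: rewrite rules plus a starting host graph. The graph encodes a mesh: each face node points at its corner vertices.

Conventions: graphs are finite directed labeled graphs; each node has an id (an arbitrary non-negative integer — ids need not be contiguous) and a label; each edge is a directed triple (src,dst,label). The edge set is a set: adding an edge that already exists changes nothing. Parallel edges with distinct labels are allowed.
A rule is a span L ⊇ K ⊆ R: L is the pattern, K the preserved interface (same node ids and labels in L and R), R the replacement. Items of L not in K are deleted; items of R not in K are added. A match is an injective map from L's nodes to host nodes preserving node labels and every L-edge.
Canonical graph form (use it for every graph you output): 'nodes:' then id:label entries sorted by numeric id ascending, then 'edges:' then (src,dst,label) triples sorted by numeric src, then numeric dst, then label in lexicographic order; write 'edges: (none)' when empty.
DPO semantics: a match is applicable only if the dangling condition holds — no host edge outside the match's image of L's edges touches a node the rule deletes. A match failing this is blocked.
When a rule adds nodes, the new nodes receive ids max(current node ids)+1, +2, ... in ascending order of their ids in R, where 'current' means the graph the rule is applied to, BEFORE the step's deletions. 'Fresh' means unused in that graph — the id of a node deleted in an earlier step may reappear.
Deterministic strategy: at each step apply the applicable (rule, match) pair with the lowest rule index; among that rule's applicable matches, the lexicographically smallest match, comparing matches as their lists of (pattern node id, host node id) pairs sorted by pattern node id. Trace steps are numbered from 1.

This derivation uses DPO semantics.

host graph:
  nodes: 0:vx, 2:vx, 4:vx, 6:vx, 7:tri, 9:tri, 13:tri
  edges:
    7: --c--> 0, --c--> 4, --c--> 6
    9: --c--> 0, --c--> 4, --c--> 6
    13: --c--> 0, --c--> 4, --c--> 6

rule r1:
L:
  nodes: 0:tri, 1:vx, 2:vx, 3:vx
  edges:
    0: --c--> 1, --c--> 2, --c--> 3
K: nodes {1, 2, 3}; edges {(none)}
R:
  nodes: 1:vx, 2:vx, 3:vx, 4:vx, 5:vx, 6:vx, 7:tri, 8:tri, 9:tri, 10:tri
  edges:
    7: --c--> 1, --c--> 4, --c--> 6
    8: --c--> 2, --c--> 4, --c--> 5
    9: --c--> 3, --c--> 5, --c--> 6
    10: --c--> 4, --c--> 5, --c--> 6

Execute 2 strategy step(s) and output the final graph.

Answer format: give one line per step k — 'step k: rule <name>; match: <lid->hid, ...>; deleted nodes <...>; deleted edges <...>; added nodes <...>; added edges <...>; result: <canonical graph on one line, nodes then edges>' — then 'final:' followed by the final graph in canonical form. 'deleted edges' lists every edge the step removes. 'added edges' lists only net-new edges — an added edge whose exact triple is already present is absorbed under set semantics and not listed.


step 1: rule r1; match: 0->7, 1->0, 2->4, 3->6; deleted nodes 7; deleted edges (7,0,c); (7,4,c); (7,6,c); added nodes 14, 15, 16, 17, 18, 19, 20; added edges (17,0,c); (17,14,c); (17,16,c); (18,4,c); (18,14,c); (18,15,c); (19,6,c); (19,15,c); (19,16,c); (20,14,c); (20,15,c); (20,16,c); result: nodes: 0:vx, 2:vx, 4:vx, 6:vx, 9:tri, 13:tri, 14:vx, 15:vx, 16:vx, 17:tri, 18:tri, 19:tri, 20:tri edges: (9,0,c); (9,4,c); (9,6,c); (13,0,c); (13,4,c); (13,6,c); (17,0,c); (17,14,c); (17,16,c); (18,4,c); (18,14,c); (18,15,c); (19,6,c); (19,15,c); (19,16,c); (20,14,c); (20,15,c); (20,16,c)
step 2: rule r1; match: 0->9, 1->0, 2->4, 3->6; deleted nodes 9; deleted edges (9,0,c); (9,4,c); (9,6,c); added nodes 21, 22, 23, 24, 25, 26, 27; added edges (24,0,c); (24,21,c); (24,23,c); (25,4,c); (25,21,c); (25,22,c); (26,6,c); (26,22,c); (26,23,c); (27,21,c); (27,22,c); (27,23,c); result: nodes: 0:vx, 2:vx, 4:vx, 6:vx, 13:tri, 14:vx, 15:vx, 16:vx, 17:tri, 18:tri, 19:tri, 20:tri, 21:vx, 22:vx, 23:vx, 24:tri, 25:tri, 26:tri, 27:tri edges: (13,0,c); (13,4,c); (13,6,c); (17,0,c); (17,14,c); (17,16,c); (18,4,c); (18,14,c); (18,15,c); (19,6,c); (19,15,c); (19,16,c); (20,14,c); (20,15,c); (20,16,c); (24,0,c); (24,21,c); (24,23,c); (25,4,c); (25,21,c); (25,22,c); (26,6,c); (26,22,c); (26,23,c); (27,21,c); (27,22,c); (27,23,c)
final:
nodes: 0:vx, 2:vx, 4:vx, 6:vx, 13:tri, 14:vx, 15:vx, 16:vx, 17:tri, 18:tri, 19:tri, 20:tri, 21:vx, 22:vx, 23:vx, 24:tri, 25:tri, 26:tri, 27:tri
edges: (13,0,c); (13,4,c); (13,6,c); (17,0,c); (17,14,c); (17,16,c); (18,4,c); (18,14,c); (18,15,c); (19,6,c); (19,15,c); (19,16,c); (20,14,c); (20,15,c); (20,16,c); (24,0,c); (24,21,c); (24,23,c); (25,4,c); (25,21,c); (25,22,c); (26,6,c); (26,22,c); (26,23,c); (27,21,c); (27,22,c); (27,23,c)


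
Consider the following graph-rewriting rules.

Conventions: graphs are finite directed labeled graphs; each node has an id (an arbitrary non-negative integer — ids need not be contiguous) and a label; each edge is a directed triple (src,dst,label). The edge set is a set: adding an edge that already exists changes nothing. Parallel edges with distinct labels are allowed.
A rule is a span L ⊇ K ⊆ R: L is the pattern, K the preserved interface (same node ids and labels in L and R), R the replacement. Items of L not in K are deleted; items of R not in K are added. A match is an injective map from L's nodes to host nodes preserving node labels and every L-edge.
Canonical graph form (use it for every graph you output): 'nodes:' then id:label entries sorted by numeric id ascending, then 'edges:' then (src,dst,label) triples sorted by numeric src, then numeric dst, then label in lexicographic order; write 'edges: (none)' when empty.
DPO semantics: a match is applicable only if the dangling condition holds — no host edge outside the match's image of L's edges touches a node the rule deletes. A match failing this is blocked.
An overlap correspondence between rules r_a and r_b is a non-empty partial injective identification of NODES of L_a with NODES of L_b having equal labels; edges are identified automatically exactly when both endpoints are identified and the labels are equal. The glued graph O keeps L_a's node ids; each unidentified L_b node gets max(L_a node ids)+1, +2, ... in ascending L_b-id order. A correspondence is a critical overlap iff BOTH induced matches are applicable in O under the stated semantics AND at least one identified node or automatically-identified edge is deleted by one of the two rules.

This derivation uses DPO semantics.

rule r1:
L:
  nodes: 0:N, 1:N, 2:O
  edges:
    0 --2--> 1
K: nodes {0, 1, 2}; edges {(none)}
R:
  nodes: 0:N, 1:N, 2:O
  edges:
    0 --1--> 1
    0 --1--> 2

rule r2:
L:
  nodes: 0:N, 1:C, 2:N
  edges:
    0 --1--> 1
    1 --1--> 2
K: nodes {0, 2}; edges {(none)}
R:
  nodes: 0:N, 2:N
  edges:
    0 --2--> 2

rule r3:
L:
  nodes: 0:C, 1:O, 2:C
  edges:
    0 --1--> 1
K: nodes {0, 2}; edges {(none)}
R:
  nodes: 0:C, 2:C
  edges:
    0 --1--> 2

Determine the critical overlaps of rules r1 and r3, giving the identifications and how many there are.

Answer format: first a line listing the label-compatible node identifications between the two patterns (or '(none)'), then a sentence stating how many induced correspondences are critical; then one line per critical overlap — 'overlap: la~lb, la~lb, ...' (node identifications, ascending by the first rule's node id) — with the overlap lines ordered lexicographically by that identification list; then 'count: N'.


label-compatible node identifications between L(r1) and L(r3): 2~1
1 of the induced correspondences is a critical overlap of r1 and r3.
overlap: 2~1
count: 1


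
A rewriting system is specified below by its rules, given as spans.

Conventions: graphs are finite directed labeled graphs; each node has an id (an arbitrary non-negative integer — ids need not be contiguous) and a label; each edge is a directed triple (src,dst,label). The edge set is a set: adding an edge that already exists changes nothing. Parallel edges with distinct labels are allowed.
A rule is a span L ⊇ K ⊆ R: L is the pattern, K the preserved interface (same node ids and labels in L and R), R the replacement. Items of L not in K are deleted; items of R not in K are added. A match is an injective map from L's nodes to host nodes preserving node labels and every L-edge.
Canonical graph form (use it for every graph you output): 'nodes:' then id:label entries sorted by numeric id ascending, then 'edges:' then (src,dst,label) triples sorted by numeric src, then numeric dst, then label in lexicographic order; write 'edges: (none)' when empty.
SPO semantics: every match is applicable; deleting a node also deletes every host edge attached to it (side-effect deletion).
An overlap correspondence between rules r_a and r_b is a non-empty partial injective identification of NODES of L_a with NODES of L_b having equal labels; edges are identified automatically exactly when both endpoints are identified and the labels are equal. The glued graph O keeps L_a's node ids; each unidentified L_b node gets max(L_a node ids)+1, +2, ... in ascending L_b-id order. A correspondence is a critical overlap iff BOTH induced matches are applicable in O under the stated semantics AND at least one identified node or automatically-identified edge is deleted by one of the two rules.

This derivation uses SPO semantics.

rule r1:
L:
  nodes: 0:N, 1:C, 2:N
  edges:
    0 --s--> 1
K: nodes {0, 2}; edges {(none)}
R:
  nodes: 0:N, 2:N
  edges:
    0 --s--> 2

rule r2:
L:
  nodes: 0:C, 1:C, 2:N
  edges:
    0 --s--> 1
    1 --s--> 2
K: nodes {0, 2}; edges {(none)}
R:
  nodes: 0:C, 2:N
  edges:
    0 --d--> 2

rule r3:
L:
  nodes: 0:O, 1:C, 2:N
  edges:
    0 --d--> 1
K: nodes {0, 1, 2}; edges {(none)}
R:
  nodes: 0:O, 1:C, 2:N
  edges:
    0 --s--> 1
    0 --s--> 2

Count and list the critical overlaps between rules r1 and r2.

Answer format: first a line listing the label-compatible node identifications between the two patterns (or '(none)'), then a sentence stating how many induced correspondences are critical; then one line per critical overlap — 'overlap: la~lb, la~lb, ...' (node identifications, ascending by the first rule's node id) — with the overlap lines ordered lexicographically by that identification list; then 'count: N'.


label-compatible node identifications between L(r1) and L(r2): 0~2, 1~0, 1~1, 2~2
6 of the induced correspondences are critical overlaps of r1 and r2.
overlap: 0~2, 1~0
overlap: 0~2, 1~1
overlap: 1~0
overlap: 1~0, 2~2
overlap: 1~1
overlap: 1~1, 2~2
count: 6


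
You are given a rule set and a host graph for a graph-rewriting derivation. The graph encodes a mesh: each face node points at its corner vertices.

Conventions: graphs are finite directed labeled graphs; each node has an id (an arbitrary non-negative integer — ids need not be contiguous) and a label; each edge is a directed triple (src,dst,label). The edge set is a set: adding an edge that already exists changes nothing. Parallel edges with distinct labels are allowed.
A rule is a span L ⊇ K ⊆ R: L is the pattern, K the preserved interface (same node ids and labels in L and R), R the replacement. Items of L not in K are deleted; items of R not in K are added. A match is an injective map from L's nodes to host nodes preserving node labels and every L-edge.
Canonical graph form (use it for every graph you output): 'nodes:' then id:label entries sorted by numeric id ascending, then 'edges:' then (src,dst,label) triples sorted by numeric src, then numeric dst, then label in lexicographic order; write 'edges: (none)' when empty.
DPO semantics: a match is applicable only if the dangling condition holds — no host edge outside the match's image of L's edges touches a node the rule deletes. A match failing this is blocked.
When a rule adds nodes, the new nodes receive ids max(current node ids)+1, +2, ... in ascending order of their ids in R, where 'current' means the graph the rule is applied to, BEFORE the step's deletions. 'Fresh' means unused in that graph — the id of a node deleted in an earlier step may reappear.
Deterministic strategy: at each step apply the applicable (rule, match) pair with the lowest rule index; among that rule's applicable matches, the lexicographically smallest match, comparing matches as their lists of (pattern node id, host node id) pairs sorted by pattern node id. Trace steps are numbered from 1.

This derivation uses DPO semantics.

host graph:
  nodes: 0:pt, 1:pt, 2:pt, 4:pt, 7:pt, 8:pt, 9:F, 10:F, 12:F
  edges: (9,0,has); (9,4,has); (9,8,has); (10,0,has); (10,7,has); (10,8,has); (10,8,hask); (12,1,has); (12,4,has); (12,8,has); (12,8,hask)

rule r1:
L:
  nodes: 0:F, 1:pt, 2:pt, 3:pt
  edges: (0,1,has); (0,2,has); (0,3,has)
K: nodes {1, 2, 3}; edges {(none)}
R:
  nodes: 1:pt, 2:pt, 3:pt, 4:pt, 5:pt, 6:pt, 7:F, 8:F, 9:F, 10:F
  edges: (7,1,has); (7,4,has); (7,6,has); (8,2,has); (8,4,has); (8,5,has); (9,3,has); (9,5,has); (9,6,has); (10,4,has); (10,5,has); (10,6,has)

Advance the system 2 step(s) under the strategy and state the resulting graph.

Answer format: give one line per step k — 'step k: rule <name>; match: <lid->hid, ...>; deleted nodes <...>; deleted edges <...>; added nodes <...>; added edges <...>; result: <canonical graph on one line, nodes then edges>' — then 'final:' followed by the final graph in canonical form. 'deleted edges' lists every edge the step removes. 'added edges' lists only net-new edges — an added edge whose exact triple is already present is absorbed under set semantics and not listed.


step 1: rule r1; match: 0->9, 1->0, 2->4, 3->8; deleted nodes 9; deleted edges (9,0,has); (9,4,has); (9,8,has); added nodes 13, 14, 15, 16, 17, 18, 19; added edges (16,0,has); (16,13,has); (16,15,has); (17,4,has); (17,13,has); (17,14,has); (18,8,has); (18,14,has); (18,15,has); (19,13,has); (19,14,has); (19,15,has); result: nodes: 0:pt, 1:pt, 2:pt, 4:pt, 7:pt, 8:pt, 10:F, 12:F, 13:pt, 14:pt, 15:pt, 16:F, 17:F, 18:F, 19:F edges: (10,0,has); (10,7,has); (10,8,has); (10,8,hask); (12,1,has); (12,4,has); (12,8,has); (12,8,hask); (16,0,has); (16,13,has); (16,15,has); (17,4,has); (17,13,has); (17,14,has); (18,8,has); (18,14,has); (18,15,has); (19,13,has); (19,14,has); (19,15,has)
step 2: rule r1; match: 0->16, 1->0, 2->13, 3->15; deleted nodes 16; deleted edges (16,0,has); (16,13,has); (16,15,has); added nodes 20, 21, 22, 23, 24, 25, 26; added edges (23,0,has); (23,20,has); (23,22,has); (24,13,has); (24,20,has); (24,21,has); (25,15,has); (25,21,has); (25,22,has); (26,20,has); (26,21,has); (26,22,has); result: nodes: 0:pt, 1:pt, 2:pt, 4:pt, 7:pt, 8:pt, 10:F, 12:F, 13:pt, 14:pt, 15:pt, 17:F, 18:F, 19:F, 20:pt, 21:pt, 22:pt, 23:F, 24:F, 25:F, 26:F edges: (10,0,has); (10,7,has); (10,8,has); (10,8,hask); (12,1,has); (12,4,has); (12,8,has); (12,8,hask); (17,4,has); (17,13,has); (17,14,has); (18,8,has); (18,14,has); (18,15,has); (19,13,has); (19,14,has); (19,15,has); (23,0,has); (23,20,has); (23,22,has); (24,13,has); (24,20,has); (24,21,has); (25,15,has); (25,21,has); (25,22,has); (26,20,has); (26,21,has); (26,22,has)
final:
nodes: 0:pt, 1:pt, 2:pt, 4:pt, 7:pt, 8:pt, 10:F, 12:F, 13:pt, 14:pt, 15:pt, 17:F, 18:F, 19:F, 20:pt, 21:pt, 22:pt, 23:F, 24:F, 25:F, 26:F
edges: (10,0,has); (10,7,has); (10,8,has); (10,8,hask); (12,1,has); (12,4,has); (12,8,has); (12,8,hask); (17,4,has); (17,13,has); (17,14,has); (18,8,has); (18,14,has); (18,15,has); (19,13,has); (19,14,has); (19,15,has); (23,0,has); (23,20,has); (23,22,has); (24,13,has); (24,20,has); (24,21,has); (25,15,has); (25,21,has); (25,22,has); (26,20,has); (26,21,has); (26,22,has)


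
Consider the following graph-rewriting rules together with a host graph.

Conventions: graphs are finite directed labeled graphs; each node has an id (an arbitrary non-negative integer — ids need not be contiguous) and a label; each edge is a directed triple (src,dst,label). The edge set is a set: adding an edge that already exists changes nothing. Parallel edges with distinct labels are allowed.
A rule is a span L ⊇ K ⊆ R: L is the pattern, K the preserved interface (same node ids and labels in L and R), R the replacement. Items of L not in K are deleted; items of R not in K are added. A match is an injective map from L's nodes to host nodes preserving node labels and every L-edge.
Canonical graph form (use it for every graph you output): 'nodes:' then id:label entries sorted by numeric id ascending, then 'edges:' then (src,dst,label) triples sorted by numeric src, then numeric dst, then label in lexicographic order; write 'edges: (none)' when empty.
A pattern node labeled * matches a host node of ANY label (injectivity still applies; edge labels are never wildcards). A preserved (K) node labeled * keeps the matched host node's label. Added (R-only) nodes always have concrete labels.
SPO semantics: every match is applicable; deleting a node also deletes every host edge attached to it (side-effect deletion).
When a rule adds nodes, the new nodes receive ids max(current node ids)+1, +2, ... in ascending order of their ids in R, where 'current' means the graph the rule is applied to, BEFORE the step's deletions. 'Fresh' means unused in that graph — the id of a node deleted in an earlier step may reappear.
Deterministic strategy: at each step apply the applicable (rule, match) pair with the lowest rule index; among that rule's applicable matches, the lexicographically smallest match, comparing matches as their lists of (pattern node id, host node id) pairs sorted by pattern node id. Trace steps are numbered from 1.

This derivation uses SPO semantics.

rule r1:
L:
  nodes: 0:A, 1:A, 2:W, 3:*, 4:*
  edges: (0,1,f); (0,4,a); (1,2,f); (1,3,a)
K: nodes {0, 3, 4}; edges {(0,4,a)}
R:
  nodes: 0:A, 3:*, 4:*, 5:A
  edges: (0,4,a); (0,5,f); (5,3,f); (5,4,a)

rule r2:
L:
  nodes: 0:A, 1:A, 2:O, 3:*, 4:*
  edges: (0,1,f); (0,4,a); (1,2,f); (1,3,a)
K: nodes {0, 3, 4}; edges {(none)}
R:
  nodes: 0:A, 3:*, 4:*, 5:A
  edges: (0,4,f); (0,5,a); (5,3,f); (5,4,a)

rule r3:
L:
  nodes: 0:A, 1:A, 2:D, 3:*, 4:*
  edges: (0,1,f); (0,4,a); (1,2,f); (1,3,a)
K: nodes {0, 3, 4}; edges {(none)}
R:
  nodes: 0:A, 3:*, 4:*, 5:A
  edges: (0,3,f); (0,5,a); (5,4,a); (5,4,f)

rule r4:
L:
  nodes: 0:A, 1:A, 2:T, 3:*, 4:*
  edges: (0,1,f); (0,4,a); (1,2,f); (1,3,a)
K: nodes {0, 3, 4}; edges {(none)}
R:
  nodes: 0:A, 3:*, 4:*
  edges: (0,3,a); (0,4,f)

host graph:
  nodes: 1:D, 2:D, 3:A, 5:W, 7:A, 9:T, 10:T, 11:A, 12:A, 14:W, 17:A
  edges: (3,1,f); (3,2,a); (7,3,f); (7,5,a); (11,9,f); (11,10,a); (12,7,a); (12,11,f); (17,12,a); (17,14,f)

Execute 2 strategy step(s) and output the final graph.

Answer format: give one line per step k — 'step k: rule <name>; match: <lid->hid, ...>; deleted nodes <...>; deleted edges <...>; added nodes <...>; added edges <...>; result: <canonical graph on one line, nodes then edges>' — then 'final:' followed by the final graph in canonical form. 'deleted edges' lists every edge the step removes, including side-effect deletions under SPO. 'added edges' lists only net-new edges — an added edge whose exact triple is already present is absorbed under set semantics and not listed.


step 1: rule r3; match: 0->7, 1->3, 2->1, 3->2, 4->5; deleted nodes 1, 3; deleted edges (3,1,f); (3,2,a); (7,3,f); (7,5,a); added nodes 18; added edges (7,2,f); (7,18,a); (18,5,a); (18,5,f); result: nodes: 2:D, 5:W, 7:A, 9:T, 10:T, 11:A, 12:A, 14:W, 17:A, 18:A edges: (7,2,f); (7,18,a); (11,9,f); (11,10,a); (12,7,a); (12,11,f); (17,12,a); (17,14,f); (18,5,a); (18,5,f)
step 2: rule r4; match: 0->12, 1->11, 2->9, 3->10, 4->7; deleted nodes 9, 11; deleted edges (11,9,f); (11,10,a); (12,7,a); (12,11,f); added nodes (none); added edges (12,7,f); (12,10,a); result: nodes: 2:D, 5:W, 7:A, 10:T, 12:A, 14:W, 17:A, 18:A edges: (7,2,f); (7,18,a); (12,7,f); (12,10,a); (17,12,a); (17,14,f); (18,5,a); (18,5,f)
final:
nodes: 2:D, 5:W, 7:A, 10:T, 12:A, 14:W, 17:A, 18:A
edges: (7,2,f); (7,18,a); (12,7,f); (12,10,a); (17,12,a); (17,14,f); (18,5,a); (18,5,f)


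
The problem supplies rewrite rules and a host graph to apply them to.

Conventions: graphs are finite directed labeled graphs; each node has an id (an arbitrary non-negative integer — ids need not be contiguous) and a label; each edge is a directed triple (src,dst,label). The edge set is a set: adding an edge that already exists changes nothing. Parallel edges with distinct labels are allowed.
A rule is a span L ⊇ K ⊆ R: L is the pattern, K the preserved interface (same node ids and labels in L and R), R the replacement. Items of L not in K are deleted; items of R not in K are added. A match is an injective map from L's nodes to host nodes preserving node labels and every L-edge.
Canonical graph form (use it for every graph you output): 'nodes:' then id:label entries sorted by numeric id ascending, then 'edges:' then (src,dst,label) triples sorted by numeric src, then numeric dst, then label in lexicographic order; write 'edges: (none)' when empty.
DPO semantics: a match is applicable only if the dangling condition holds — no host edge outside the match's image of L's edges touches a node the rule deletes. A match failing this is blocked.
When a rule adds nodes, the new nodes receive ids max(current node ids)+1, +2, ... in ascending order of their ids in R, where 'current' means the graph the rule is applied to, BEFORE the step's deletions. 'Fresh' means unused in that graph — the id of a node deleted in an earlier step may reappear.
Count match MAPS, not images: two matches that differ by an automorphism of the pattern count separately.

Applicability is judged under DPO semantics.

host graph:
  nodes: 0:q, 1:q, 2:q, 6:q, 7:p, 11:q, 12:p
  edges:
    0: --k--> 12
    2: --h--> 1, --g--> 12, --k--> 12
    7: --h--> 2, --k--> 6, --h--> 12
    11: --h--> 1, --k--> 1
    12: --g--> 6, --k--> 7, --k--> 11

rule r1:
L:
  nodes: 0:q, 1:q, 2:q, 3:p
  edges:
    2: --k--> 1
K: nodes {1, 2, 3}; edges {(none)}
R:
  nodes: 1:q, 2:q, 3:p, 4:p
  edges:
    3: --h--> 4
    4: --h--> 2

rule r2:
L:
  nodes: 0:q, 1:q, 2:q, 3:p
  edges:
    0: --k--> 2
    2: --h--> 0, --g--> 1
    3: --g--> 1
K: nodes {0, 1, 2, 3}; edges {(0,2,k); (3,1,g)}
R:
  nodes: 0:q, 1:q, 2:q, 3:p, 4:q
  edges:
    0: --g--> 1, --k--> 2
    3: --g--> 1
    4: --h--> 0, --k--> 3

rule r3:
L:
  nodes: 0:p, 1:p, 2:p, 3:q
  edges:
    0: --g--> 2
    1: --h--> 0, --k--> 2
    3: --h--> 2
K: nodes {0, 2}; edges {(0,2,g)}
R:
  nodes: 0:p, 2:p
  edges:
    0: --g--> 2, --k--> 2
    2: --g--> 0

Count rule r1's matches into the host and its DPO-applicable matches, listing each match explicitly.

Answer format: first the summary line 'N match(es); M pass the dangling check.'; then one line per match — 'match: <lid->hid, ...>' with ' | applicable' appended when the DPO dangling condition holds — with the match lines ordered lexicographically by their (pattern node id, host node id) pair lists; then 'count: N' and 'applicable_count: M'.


6 match(es); 0 pass the dangling check.
match: 0->0, 1->1, 2->11, 3->7
match: 0->0, 1->1, 2->11, 3->12
match: 0->2, 1->1, 2->11, 3->7
match: 0->2, 1->1, 2->11, 3->12
match: 0->6, 1->1, 2->11, 3->7
match: 0->6, 1->1, 2->11, 3->12
count: 6
applicable_count: 0


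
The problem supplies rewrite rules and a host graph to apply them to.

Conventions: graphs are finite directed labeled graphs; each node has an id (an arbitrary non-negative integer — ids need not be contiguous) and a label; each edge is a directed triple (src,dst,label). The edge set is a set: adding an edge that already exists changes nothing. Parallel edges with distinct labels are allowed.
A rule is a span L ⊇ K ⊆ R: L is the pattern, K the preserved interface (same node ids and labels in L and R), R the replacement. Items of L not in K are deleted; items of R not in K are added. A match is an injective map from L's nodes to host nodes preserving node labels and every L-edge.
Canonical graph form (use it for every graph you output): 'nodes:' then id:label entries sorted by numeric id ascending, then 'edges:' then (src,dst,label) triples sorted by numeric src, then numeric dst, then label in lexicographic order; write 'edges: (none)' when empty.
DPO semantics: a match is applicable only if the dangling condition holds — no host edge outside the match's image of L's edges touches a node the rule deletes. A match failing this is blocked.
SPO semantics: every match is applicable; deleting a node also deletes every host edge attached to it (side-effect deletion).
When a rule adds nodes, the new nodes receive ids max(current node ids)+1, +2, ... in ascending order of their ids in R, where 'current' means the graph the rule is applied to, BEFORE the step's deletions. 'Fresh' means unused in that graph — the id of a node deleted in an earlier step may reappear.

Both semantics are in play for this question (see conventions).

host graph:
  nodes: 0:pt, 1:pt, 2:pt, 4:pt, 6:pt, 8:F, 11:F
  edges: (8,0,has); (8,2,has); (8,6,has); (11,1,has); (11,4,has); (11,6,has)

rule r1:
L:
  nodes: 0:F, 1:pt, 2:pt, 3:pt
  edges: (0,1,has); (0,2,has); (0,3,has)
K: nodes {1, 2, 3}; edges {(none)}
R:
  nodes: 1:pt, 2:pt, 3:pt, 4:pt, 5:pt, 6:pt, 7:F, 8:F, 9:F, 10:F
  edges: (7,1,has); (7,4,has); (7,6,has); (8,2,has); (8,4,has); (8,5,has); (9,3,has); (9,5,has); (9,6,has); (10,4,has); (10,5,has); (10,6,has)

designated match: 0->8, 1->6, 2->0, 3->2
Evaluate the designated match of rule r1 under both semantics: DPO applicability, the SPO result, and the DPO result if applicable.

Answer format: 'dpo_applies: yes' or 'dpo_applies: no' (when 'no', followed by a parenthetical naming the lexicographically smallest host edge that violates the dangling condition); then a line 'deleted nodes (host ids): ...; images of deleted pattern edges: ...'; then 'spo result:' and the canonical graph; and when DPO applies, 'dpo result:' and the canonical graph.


dpo_applies: yes
deleted nodes (host ids): 8; images of deleted pattern edges: (8,0,has); (8,2,has); (8,6,has)
spo result:
nodes: 0:pt, 1:pt, 2:pt, 4:pt, 6:pt, 11:F, 12:pt, 13:pt, 14:pt, 15:F, 16:F, 17:F, 18:F
edges: (11,1,has); (11,4,has); (11,6,has); (15,6,has); (15,12,has); (15,14,has); (16,0,has); (16,12,has); (16,13,has); (17,2,has); (17,13,has); (17,14,has); (18,12,has); (18,13,has); (18,14,has)
dpo result:
nodes: 0:pt, 1:pt, 2:pt, 4:pt, 6:pt, 11:F, 12:pt, 13:pt, 14:pt, 15:F, 16:F, 17:F, 18:F
edges: (11,1,has); (11,4,has); (11,6,has); (15,6,has); (15,12,has); (15,14,has); (16,0,has); (16,12,has); (16,13,has); (17,2,has); (17,13,has); (17,14,has); (18,12,has); (18,13,has); (18,14,has)
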